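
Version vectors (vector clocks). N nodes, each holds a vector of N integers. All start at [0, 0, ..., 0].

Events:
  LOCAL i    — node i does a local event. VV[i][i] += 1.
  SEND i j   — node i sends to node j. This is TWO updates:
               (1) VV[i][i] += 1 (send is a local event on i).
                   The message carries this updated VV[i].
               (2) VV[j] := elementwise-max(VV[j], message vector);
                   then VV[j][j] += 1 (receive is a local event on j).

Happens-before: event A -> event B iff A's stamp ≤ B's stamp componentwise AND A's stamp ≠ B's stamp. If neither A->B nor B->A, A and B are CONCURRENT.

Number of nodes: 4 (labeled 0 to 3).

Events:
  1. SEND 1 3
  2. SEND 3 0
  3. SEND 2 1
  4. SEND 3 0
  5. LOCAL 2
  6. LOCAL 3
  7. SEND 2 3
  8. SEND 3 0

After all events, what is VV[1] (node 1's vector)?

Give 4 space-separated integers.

Initial: VV[0]=[0, 0, 0, 0]
Initial: VV[1]=[0, 0, 0, 0]
Initial: VV[2]=[0, 0, 0, 0]
Initial: VV[3]=[0, 0, 0, 0]
Event 1: SEND 1->3: VV[1][1]++ -> VV[1]=[0, 1, 0, 0], msg_vec=[0, 1, 0, 0]; VV[3]=max(VV[3],msg_vec) then VV[3][3]++ -> VV[3]=[0, 1, 0, 1]
Event 2: SEND 3->0: VV[3][3]++ -> VV[3]=[0, 1, 0, 2], msg_vec=[0, 1, 0, 2]; VV[0]=max(VV[0],msg_vec) then VV[0][0]++ -> VV[0]=[1, 1, 0, 2]
Event 3: SEND 2->1: VV[2][2]++ -> VV[2]=[0, 0, 1, 0], msg_vec=[0, 0, 1, 0]; VV[1]=max(VV[1],msg_vec) then VV[1][1]++ -> VV[1]=[0, 2, 1, 0]
Event 4: SEND 3->0: VV[3][3]++ -> VV[3]=[0, 1, 0, 3], msg_vec=[0, 1, 0, 3]; VV[0]=max(VV[0],msg_vec) then VV[0][0]++ -> VV[0]=[2, 1, 0, 3]
Event 5: LOCAL 2: VV[2][2]++ -> VV[2]=[0, 0, 2, 0]
Event 6: LOCAL 3: VV[3][3]++ -> VV[3]=[0, 1, 0, 4]
Event 7: SEND 2->3: VV[2][2]++ -> VV[2]=[0, 0, 3, 0], msg_vec=[0, 0, 3, 0]; VV[3]=max(VV[3],msg_vec) then VV[3][3]++ -> VV[3]=[0, 1, 3, 5]
Event 8: SEND 3->0: VV[3][3]++ -> VV[3]=[0, 1, 3, 6], msg_vec=[0, 1, 3, 6]; VV[0]=max(VV[0],msg_vec) then VV[0][0]++ -> VV[0]=[3, 1, 3, 6]
Final vectors: VV[0]=[3, 1, 3, 6]; VV[1]=[0, 2, 1, 0]; VV[2]=[0, 0, 3, 0]; VV[3]=[0, 1, 3, 6]

Answer: 0 2 1 0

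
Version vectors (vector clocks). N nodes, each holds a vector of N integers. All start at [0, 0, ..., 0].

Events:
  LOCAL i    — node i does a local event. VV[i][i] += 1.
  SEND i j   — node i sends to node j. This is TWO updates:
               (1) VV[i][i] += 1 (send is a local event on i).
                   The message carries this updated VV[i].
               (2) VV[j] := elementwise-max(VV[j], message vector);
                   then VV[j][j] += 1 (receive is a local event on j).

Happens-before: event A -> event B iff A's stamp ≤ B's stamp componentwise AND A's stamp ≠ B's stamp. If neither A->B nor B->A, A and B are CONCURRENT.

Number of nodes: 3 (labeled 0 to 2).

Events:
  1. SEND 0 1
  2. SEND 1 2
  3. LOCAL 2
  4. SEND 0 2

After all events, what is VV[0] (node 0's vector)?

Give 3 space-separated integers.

Initial: VV[0]=[0, 0, 0]
Initial: VV[1]=[0, 0, 0]
Initial: VV[2]=[0, 0, 0]
Event 1: SEND 0->1: VV[0][0]++ -> VV[0]=[1, 0, 0], msg_vec=[1, 0, 0]; VV[1]=max(VV[1],msg_vec) then VV[1][1]++ -> VV[1]=[1, 1, 0]
Event 2: SEND 1->2: VV[1][1]++ -> VV[1]=[1, 2, 0], msg_vec=[1, 2, 0]; VV[2]=max(VV[2],msg_vec) then VV[2][2]++ -> VV[2]=[1, 2, 1]
Event 3: LOCAL 2: VV[2][2]++ -> VV[2]=[1, 2, 2]
Event 4: SEND 0->2: VV[0][0]++ -> VV[0]=[2, 0, 0], msg_vec=[2, 0, 0]; VV[2]=max(VV[2],msg_vec) then VV[2][2]++ -> VV[2]=[2, 2, 3]
Final vectors: VV[0]=[2, 0, 0]; VV[1]=[1, 2, 0]; VV[2]=[2, 2, 3]

Answer: 2 0 0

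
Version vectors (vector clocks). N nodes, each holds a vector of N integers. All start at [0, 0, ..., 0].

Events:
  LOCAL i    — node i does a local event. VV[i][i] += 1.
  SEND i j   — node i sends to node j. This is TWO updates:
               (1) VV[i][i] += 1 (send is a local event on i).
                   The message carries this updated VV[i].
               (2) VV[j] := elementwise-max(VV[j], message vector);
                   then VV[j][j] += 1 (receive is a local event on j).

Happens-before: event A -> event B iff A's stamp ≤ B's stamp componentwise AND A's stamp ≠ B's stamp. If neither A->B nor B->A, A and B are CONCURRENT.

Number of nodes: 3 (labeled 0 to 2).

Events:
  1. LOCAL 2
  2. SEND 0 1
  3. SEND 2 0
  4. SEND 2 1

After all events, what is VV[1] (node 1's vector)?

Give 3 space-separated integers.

Initial: VV[0]=[0, 0, 0]
Initial: VV[1]=[0, 0, 0]
Initial: VV[2]=[0, 0, 0]
Event 1: LOCAL 2: VV[2][2]++ -> VV[2]=[0, 0, 1]
Event 2: SEND 0->1: VV[0][0]++ -> VV[0]=[1, 0, 0], msg_vec=[1, 0, 0]; VV[1]=max(VV[1],msg_vec) then VV[1][1]++ -> VV[1]=[1, 1, 0]
Event 3: SEND 2->0: VV[2][2]++ -> VV[2]=[0, 0, 2], msg_vec=[0, 0, 2]; VV[0]=max(VV[0],msg_vec) then VV[0][0]++ -> VV[0]=[2, 0, 2]
Event 4: SEND 2->1: VV[2][2]++ -> VV[2]=[0, 0, 3], msg_vec=[0, 0, 3]; VV[1]=max(VV[1],msg_vec) then VV[1][1]++ -> VV[1]=[1, 2, 3]
Final vectors: VV[0]=[2, 0, 2]; VV[1]=[1, 2, 3]; VV[2]=[0, 0, 3]

Answer: 1 2 3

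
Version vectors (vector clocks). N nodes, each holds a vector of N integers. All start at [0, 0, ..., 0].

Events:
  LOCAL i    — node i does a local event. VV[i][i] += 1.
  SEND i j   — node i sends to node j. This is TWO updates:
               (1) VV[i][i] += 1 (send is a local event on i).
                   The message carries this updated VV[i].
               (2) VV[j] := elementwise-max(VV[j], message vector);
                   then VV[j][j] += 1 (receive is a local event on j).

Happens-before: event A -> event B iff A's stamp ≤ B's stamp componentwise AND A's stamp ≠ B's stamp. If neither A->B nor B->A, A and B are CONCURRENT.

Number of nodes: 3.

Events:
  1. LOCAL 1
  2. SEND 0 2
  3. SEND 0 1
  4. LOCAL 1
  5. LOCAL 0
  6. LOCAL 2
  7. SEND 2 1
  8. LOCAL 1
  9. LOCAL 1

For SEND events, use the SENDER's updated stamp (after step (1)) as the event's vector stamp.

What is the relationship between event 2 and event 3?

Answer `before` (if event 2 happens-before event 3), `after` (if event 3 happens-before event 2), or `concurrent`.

Initial: VV[0]=[0, 0, 0]
Initial: VV[1]=[0, 0, 0]
Initial: VV[2]=[0, 0, 0]
Event 1: LOCAL 1: VV[1][1]++ -> VV[1]=[0, 1, 0]
Event 2: SEND 0->2: VV[0][0]++ -> VV[0]=[1, 0, 0], msg_vec=[1, 0, 0]; VV[2]=max(VV[2],msg_vec) then VV[2][2]++ -> VV[2]=[1, 0, 1]
Event 3: SEND 0->1: VV[0][0]++ -> VV[0]=[2, 0, 0], msg_vec=[2, 0, 0]; VV[1]=max(VV[1],msg_vec) then VV[1][1]++ -> VV[1]=[2, 2, 0]
Event 4: LOCAL 1: VV[1][1]++ -> VV[1]=[2, 3, 0]
Event 5: LOCAL 0: VV[0][0]++ -> VV[0]=[3, 0, 0]
Event 6: LOCAL 2: VV[2][2]++ -> VV[2]=[1, 0, 2]
Event 7: SEND 2->1: VV[2][2]++ -> VV[2]=[1, 0, 3], msg_vec=[1, 0, 3]; VV[1]=max(VV[1],msg_vec) then VV[1][1]++ -> VV[1]=[2, 4, 3]
Event 8: LOCAL 1: VV[1][1]++ -> VV[1]=[2, 5, 3]
Event 9: LOCAL 1: VV[1][1]++ -> VV[1]=[2, 6, 3]
Event 2 stamp: [1, 0, 0]
Event 3 stamp: [2, 0, 0]
[1, 0, 0] <= [2, 0, 0]? True
[2, 0, 0] <= [1, 0, 0]? False
Relation: before

Answer: before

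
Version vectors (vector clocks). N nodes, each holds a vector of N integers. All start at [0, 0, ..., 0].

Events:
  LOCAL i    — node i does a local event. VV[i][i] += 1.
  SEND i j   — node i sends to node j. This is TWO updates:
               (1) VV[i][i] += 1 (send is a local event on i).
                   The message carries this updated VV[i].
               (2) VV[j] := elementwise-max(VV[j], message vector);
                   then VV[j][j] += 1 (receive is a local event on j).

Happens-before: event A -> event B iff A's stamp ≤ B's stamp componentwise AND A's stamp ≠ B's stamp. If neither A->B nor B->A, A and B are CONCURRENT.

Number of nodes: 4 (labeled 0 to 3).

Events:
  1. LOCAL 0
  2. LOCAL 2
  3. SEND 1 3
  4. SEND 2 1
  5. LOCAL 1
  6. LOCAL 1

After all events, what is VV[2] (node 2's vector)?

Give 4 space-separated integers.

Initial: VV[0]=[0, 0, 0, 0]
Initial: VV[1]=[0, 0, 0, 0]
Initial: VV[2]=[0, 0, 0, 0]
Initial: VV[3]=[0, 0, 0, 0]
Event 1: LOCAL 0: VV[0][0]++ -> VV[0]=[1, 0, 0, 0]
Event 2: LOCAL 2: VV[2][2]++ -> VV[2]=[0, 0, 1, 0]
Event 3: SEND 1->3: VV[1][1]++ -> VV[1]=[0, 1, 0, 0], msg_vec=[0, 1, 0, 0]; VV[3]=max(VV[3],msg_vec) then VV[3][3]++ -> VV[3]=[0, 1, 0, 1]
Event 4: SEND 2->1: VV[2][2]++ -> VV[2]=[0, 0, 2, 0], msg_vec=[0, 0, 2, 0]; VV[1]=max(VV[1],msg_vec) then VV[1][1]++ -> VV[1]=[0, 2, 2, 0]
Event 5: LOCAL 1: VV[1][1]++ -> VV[1]=[0, 3, 2, 0]
Event 6: LOCAL 1: VV[1][1]++ -> VV[1]=[0, 4, 2, 0]
Final vectors: VV[0]=[1, 0, 0, 0]; VV[1]=[0, 4, 2, 0]; VV[2]=[0, 0, 2, 0]; VV[3]=[0, 1, 0, 1]

Answer: 0 0 2 0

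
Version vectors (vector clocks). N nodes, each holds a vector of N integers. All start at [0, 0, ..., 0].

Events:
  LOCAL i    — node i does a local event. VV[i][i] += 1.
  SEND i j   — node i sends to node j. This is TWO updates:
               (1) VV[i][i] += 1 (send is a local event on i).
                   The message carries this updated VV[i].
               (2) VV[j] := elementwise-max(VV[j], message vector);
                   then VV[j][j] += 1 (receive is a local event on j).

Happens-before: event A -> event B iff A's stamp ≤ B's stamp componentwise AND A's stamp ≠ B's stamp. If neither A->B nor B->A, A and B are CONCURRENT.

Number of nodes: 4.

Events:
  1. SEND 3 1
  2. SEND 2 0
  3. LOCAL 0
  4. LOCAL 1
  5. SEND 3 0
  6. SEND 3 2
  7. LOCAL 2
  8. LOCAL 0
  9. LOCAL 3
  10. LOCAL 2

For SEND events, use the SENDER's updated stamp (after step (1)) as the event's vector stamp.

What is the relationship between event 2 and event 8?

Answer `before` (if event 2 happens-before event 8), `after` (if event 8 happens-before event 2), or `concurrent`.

Answer: before

Derivation:
Initial: VV[0]=[0, 0, 0, 0]
Initial: VV[1]=[0, 0, 0, 0]
Initial: VV[2]=[0, 0, 0, 0]
Initial: VV[3]=[0, 0, 0, 0]
Event 1: SEND 3->1: VV[3][3]++ -> VV[3]=[0, 0, 0, 1], msg_vec=[0, 0, 0, 1]; VV[1]=max(VV[1],msg_vec) then VV[1][1]++ -> VV[1]=[0, 1, 0, 1]
Event 2: SEND 2->0: VV[2][2]++ -> VV[2]=[0, 0, 1, 0], msg_vec=[0, 0, 1, 0]; VV[0]=max(VV[0],msg_vec) then VV[0][0]++ -> VV[0]=[1, 0, 1, 0]
Event 3: LOCAL 0: VV[0][0]++ -> VV[0]=[2, 0, 1, 0]
Event 4: LOCAL 1: VV[1][1]++ -> VV[1]=[0, 2, 0, 1]
Event 5: SEND 3->0: VV[3][3]++ -> VV[3]=[0, 0, 0, 2], msg_vec=[0, 0, 0, 2]; VV[0]=max(VV[0],msg_vec) then VV[0][0]++ -> VV[0]=[3, 0, 1, 2]
Event 6: SEND 3->2: VV[3][3]++ -> VV[3]=[0, 0, 0, 3], msg_vec=[0, 0, 0, 3]; VV[2]=max(VV[2],msg_vec) then VV[2][2]++ -> VV[2]=[0, 0, 2, 3]
Event 7: LOCAL 2: VV[2][2]++ -> VV[2]=[0, 0, 3, 3]
Event 8: LOCAL 0: VV[0][0]++ -> VV[0]=[4, 0, 1, 2]
Event 9: LOCAL 3: VV[3][3]++ -> VV[3]=[0, 0, 0, 4]
Event 10: LOCAL 2: VV[2][2]++ -> VV[2]=[0, 0, 4, 3]
Event 2 stamp: [0, 0, 1, 0]
Event 8 stamp: [4, 0, 1, 2]
[0, 0, 1, 0] <= [4, 0, 1, 2]? True
[4, 0, 1, 2] <= [0, 0, 1, 0]? False
Relation: before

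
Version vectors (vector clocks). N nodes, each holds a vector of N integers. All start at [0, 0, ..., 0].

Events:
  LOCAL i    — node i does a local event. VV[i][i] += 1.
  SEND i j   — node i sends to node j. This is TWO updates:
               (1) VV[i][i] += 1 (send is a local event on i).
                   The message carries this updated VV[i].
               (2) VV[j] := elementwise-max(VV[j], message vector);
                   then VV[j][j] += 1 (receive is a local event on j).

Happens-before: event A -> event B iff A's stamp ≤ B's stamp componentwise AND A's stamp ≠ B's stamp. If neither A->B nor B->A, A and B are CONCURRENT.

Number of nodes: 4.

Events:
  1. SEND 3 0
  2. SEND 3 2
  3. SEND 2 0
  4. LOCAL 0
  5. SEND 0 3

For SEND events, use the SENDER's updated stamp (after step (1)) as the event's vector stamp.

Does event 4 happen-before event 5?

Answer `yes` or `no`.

Answer: yes

Derivation:
Initial: VV[0]=[0, 0, 0, 0]
Initial: VV[1]=[0, 0, 0, 0]
Initial: VV[2]=[0, 0, 0, 0]
Initial: VV[3]=[0, 0, 0, 0]
Event 1: SEND 3->0: VV[3][3]++ -> VV[3]=[0, 0, 0, 1], msg_vec=[0, 0, 0, 1]; VV[0]=max(VV[0],msg_vec) then VV[0][0]++ -> VV[0]=[1, 0, 0, 1]
Event 2: SEND 3->2: VV[3][3]++ -> VV[3]=[0, 0, 0, 2], msg_vec=[0, 0, 0, 2]; VV[2]=max(VV[2],msg_vec) then VV[2][2]++ -> VV[2]=[0, 0, 1, 2]
Event 3: SEND 2->0: VV[2][2]++ -> VV[2]=[0, 0, 2, 2], msg_vec=[0, 0, 2, 2]; VV[0]=max(VV[0],msg_vec) then VV[0][0]++ -> VV[0]=[2, 0, 2, 2]
Event 4: LOCAL 0: VV[0][0]++ -> VV[0]=[3, 0, 2, 2]
Event 5: SEND 0->3: VV[0][0]++ -> VV[0]=[4, 0, 2, 2], msg_vec=[4, 0, 2, 2]; VV[3]=max(VV[3],msg_vec) then VV[3][3]++ -> VV[3]=[4, 0, 2, 3]
Event 4 stamp: [3, 0, 2, 2]
Event 5 stamp: [4, 0, 2, 2]
[3, 0, 2, 2] <= [4, 0, 2, 2]? True. Equal? False. Happens-before: True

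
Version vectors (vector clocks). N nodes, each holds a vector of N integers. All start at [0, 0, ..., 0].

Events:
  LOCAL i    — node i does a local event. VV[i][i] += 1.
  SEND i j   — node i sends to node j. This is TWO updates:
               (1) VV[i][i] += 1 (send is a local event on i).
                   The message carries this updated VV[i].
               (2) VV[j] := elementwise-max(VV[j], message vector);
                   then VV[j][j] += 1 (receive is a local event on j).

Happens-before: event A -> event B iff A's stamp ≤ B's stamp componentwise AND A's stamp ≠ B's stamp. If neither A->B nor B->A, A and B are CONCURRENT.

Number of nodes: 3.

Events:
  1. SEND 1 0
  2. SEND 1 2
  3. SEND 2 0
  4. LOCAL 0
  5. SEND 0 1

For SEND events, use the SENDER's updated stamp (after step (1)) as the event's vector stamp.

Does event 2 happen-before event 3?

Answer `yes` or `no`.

Initial: VV[0]=[0, 0, 0]
Initial: VV[1]=[0, 0, 0]
Initial: VV[2]=[0, 0, 0]
Event 1: SEND 1->0: VV[1][1]++ -> VV[1]=[0, 1, 0], msg_vec=[0, 1, 0]; VV[0]=max(VV[0],msg_vec) then VV[0][0]++ -> VV[0]=[1, 1, 0]
Event 2: SEND 1->2: VV[1][1]++ -> VV[1]=[0, 2, 0], msg_vec=[0, 2, 0]; VV[2]=max(VV[2],msg_vec) then VV[2][2]++ -> VV[2]=[0, 2, 1]
Event 3: SEND 2->0: VV[2][2]++ -> VV[2]=[0, 2, 2], msg_vec=[0, 2, 2]; VV[0]=max(VV[0],msg_vec) then VV[0][0]++ -> VV[0]=[2, 2, 2]
Event 4: LOCAL 0: VV[0][0]++ -> VV[0]=[3, 2, 2]
Event 5: SEND 0->1: VV[0][0]++ -> VV[0]=[4, 2, 2], msg_vec=[4, 2, 2]; VV[1]=max(VV[1],msg_vec) then VV[1][1]++ -> VV[1]=[4, 3, 2]
Event 2 stamp: [0, 2, 0]
Event 3 stamp: [0, 2, 2]
[0, 2, 0] <= [0, 2, 2]? True. Equal? False. Happens-before: True

Answer: yes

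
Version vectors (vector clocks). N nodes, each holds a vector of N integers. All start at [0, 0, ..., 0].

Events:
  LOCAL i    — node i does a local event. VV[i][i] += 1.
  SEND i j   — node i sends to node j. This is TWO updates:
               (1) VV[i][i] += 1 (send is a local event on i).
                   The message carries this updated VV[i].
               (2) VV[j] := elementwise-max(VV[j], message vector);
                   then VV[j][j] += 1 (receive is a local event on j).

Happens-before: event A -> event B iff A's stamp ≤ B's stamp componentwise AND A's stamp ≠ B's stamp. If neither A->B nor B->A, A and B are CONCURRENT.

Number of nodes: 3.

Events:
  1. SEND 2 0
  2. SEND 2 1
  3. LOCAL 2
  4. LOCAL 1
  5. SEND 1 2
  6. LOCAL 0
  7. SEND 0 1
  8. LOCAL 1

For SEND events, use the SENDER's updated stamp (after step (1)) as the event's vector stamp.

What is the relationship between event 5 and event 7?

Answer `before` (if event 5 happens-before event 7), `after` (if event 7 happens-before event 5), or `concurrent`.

Answer: concurrent

Derivation:
Initial: VV[0]=[0, 0, 0]
Initial: VV[1]=[0, 0, 0]
Initial: VV[2]=[0, 0, 0]
Event 1: SEND 2->0: VV[2][2]++ -> VV[2]=[0, 0, 1], msg_vec=[0, 0, 1]; VV[0]=max(VV[0],msg_vec) then VV[0][0]++ -> VV[0]=[1, 0, 1]
Event 2: SEND 2->1: VV[2][2]++ -> VV[2]=[0, 0, 2], msg_vec=[0, 0, 2]; VV[1]=max(VV[1],msg_vec) then VV[1][1]++ -> VV[1]=[0, 1, 2]
Event 3: LOCAL 2: VV[2][2]++ -> VV[2]=[0, 0, 3]
Event 4: LOCAL 1: VV[1][1]++ -> VV[1]=[0, 2, 2]
Event 5: SEND 1->2: VV[1][1]++ -> VV[1]=[0, 3, 2], msg_vec=[0, 3, 2]; VV[2]=max(VV[2],msg_vec) then VV[2][2]++ -> VV[2]=[0, 3, 4]
Event 6: LOCAL 0: VV[0][0]++ -> VV[0]=[2, 0, 1]
Event 7: SEND 0->1: VV[0][0]++ -> VV[0]=[3, 0, 1], msg_vec=[3, 0, 1]; VV[1]=max(VV[1],msg_vec) then VV[1][1]++ -> VV[1]=[3, 4, 2]
Event 8: LOCAL 1: VV[1][1]++ -> VV[1]=[3, 5, 2]
Event 5 stamp: [0, 3, 2]
Event 7 stamp: [3, 0, 1]
[0, 3, 2] <= [3, 0, 1]? False
[3, 0, 1] <= [0, 3, 2]? False
Relation: concurrent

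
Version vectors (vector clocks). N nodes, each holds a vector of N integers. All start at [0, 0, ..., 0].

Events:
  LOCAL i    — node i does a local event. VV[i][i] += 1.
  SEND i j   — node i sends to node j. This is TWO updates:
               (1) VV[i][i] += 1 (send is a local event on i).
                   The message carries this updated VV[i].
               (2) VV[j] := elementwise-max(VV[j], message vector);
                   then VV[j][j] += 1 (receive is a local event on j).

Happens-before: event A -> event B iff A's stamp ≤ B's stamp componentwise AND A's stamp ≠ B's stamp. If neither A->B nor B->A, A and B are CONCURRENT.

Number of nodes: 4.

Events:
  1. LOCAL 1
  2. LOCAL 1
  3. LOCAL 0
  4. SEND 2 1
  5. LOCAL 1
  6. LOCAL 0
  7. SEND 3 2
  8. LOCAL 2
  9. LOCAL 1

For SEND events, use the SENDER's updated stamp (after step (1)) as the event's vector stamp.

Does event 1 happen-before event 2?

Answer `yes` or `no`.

Initial: VV[0]=[0, 0, 0, 0]
Initial: VV[1]=[0, 0, 0, 0]
Initial: VV[2]=[0, 0, 0, 0]
Initial: VV[3]=[0, 0, 0, 0]
Event 1: LOCAL 1: VV[1][1]++ -> VV[1]=[0, 1, 0, 0]
Event 2: LOCAL 1: VV[1][1]++ -> VV[1]=[0, 2, 0, 0]
Event 3: LOCAL 0: VV[0][0]++ -> VV[0]=[1, 0, 0, 0]
Event 4: SEND 2->1: VV[2][2]++ -> VV[2]=[0, 0, 1, 0], msg_vec=[0, 0, 1, 0]; VV[1]=max(VV[1],msg_vec) then VV[1][1]++ -> VV[1]=[0, 3, 1, 0]
Event 5: LOCAL 1: VV[1][1]++ -> VV[1]=[0, 4, 1, 0]
Event 6: LOCAL 0: VV[0][0]++ -> VV[0]=[2, 0, 0, 0]
Event 7: SEND 3->2: VV[3][3]++ -> VV[3]=[0, 0, 0, 1], msg_vec=[0, 0, 0, 1]; VV[2]=max(VV[2],msg_vec) then VV[2][2]++ -> VV[2]=[0, 0, 2, 1]
Event 8: LOCAL 2: VV[2][2]++ -> VV[2]=[0, 0, 3, 1]
Event 9: LOCAL 1: VV[1][1]++ -> VV[1]=[0, 5, 1, 0]
Event 1 stamp: [0, 1, 0, 0]
Event 2 stamp: [0, 2, 0, 0]
[0, 1, 0, 0] <= [0, 2, 0, 0]? True. Equal? False. Happens-before: True

Answer: yes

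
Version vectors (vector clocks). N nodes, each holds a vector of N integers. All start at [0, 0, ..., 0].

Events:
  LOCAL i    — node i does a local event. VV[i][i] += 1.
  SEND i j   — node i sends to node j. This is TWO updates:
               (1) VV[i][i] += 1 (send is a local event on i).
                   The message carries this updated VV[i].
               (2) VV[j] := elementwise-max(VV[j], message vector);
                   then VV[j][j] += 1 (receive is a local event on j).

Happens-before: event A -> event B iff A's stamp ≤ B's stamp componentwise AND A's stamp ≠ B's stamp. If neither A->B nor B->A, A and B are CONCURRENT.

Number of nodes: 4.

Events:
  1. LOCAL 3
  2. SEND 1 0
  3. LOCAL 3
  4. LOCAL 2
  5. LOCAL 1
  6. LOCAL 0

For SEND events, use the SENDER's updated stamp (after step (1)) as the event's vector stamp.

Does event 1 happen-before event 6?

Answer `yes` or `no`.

Initial: VV[0]=[0, 0, 0, 0]
Initial: VV[1]=[0, 0, 0, 0]
Initial: VV[2]=[0, 0, 0, 0]
Initial: VV[3]=[0, 0, 0, 0]
Event 1: LOCAL 3: VV[3][3]++ -> VV[3]=[0, 0, 0, 1]
Event 2: SEND 1->0: VV[1][1]++ -> VV[1]=[0, 1, 0, 0], msg_vec=[0, 1, 0, 0]; VV[0]=max(VV[0],msg_vec) then VV[0][0]++ -> VV[0]=[1, 1, 0, 0]
Event 3: LOCAL 3: VV[3][3]++ -> VV[3]=[0, 0, 0, 2]
Event 4: LOCAL 2: VV[2][2]++ -> VV[2]=[0, 0, 1, 0]
Event 5: LOCAL 1: VV[1][1]++ -> VV[1]=[0, 2, 0, 0]
Event 6: LOCAL 0: VV[0][0]++ -> VV[0]=[2, 1, 0, 0]
Event 1 stamp: [0, 0, 0, 1]
Event 6 stamp: [2, 1, 0, 0]
[0, 0, 0, 1] <= [2, 1, 0, 0]? False. Equal? False. Happens-before: False

Answer: no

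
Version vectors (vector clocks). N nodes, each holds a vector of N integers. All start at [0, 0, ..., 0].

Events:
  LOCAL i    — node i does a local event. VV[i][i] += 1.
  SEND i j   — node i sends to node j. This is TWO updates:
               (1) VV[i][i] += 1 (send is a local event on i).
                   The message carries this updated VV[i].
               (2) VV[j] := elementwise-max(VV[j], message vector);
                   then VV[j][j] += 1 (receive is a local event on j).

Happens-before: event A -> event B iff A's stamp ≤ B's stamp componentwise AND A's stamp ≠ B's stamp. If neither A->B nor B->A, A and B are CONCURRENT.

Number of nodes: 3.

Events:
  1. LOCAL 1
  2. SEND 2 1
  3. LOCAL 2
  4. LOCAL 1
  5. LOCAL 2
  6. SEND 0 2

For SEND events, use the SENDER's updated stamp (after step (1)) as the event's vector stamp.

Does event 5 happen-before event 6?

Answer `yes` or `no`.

Initial: VV[0]=[0, 0, 0]
Initial: VV[1]=[0, 0, 0]
Initial: VV[2]=[0, 0, 0]
Event 1: LOCAL 1: VV[1][1]++ -> VV[1]=[0, 1, 0]
Event 2: SEND 2->1: VV[2][2]++ -> VV[2]=[0, 0, 1], msg_vec=[0, 0, 1]; VV[1]=max(VV[1],msg_vec) then VV[1][1]++ -> VV[1]=[0, 2, 1]
Event 3: LOCAL 2: VV[2][2]++ -> VV[2]=[0, 0, 2]
Event 4: LOCAL 1: VV[1][1]++ -> VV[1]=[0, 3, 1]
Event 5: LOCAL 2: VV[2][2]++ -> VV[2]=[0, 0, 3]
Event 6: SEND 0->2: VV[0][0]++ -> VV[0]=[1, 0, 0], msg_vec=[1, 0, 0]; VV[2]=max(VV[2],msg_vec) then VV[2][2]++ -> VV[2]=[1, 0, 4]
Event 5 stamp: [0, 0, 3]
Event 6 stamp: [1, 0, 0]
[0, 0, 3] <= [1, 0, 0]? False. Equal? False. Happens-before: False

Answer: no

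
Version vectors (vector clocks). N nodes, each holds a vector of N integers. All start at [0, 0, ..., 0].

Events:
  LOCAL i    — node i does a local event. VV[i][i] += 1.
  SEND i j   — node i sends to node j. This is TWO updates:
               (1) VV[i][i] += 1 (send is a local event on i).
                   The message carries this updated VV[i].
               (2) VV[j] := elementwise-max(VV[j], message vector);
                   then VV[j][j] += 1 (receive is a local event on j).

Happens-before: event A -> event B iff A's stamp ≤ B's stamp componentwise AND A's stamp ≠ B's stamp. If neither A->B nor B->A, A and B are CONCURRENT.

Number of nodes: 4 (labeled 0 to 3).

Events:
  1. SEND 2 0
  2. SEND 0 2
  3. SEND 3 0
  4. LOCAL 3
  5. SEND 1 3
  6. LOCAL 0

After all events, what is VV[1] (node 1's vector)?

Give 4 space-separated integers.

Initial: VV[0]=[0, 0, 0, 0]
Initial: VV[1]=[0, 0, 0, 0]
Initial: VV[2]=[0, 0, 0, 0]
Initial: VV[3]=[0, 0, 0, 0]
Event 1: SEND 2->0: VV[2][2]++ -> VV[2]=[0, 0, 1, 0], msg_vec=[0, 0, 1, 0]; VV[0]=max(VV[0],msg_vec) then VV[0][0]++ -> VV[0]=[1, 0, 1, 0]
Event 2: SEND 0->2: VV[0][0]++ -> VV[0]=[2, 0, 1, 0], msg_vec=[2, 0, 1, 0]; VV[2]=max(VV[2],msg_vec) then VV[2][2]++ -> VV[2]=[2, 0, 2, 0]
Event 3: SEND 3->0: VV[3][3]++ -> VV[3]=[0, 0, 0, 1], msg_vec=[0, 0, 0, 1]; VV[0]=max(VV[0],msg_vec) then VV[0][0]++ -> VV[0]=[3, 0, 1, 1]
Event 4: LOCAL 3: VV[3][3]++ -> VV[3]=[0, 0, 0, 2]
Event 5: SEND 1->3: VV[1][1]++ -> VV[1]=[0, 1, 0, 0], msg_vec=[0, 1, 0, 0]; VV[3]=max(VV[3],msg_vec) then VV[3][3]++ -> VV[3]=[0, 1, 0, 3]
Event 6: LOCAL 0: VV[0][0]++ -> VV[0]=[4, 0, 1, 1]
Final vectors: VV[0]=[4, 0, 1, 1]; VV[1]=[0, 1, 0, 0]; VV[2]=[2, 0, 2, 0]; VV[3]=[0, 1, 0, 3]

Answer: 0 1 0 0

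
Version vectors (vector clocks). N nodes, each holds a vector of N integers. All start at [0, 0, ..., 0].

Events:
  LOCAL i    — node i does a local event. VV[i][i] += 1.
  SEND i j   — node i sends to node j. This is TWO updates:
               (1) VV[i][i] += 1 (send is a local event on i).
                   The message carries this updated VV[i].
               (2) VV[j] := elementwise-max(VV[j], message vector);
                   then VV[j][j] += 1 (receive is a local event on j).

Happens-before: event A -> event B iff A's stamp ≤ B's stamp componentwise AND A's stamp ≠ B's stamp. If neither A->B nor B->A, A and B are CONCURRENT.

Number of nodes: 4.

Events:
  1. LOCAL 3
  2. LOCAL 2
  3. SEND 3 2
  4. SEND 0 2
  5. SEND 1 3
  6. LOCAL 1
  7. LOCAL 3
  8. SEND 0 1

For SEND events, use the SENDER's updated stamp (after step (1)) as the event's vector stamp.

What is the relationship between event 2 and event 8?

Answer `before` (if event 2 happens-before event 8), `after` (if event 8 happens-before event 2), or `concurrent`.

Initial: VV[0]=[0, 0, 0, 0]
Initial: VV[1]=[0, 0, 0, 0]
Initial: VV[2]=[0, 0, 0, 0]
Initial: VV[3]=[0, 0, 0, 0]
Event 1: LOCAL 3: VV[3][3]++ -> VV[3]=[0, 0, 0, 1]
Event 2: LOCAL 2: VV[2][2]++ -> VV[2]=[0, 0, 1, 0]
Event 3: SEND 3->2: VV[3][3]++ -> VV[3]=[0, 0, 0, 2], msg_vec=[0, 0, 0, 2]; VV[2]=max(VV[2],msg_vec) then VV[2][2]++ -> VV[2]=[0, 0, 2, 2]
Event 4: SEND 0->2: VV[0][0]++ -> VV[0]=[1, 0, 0, 0], msg_vec=[1, 0, 0, 0]; VV[2]=max(VV[2],msg_vec) then VV[2][2]++ -> VV[2]=[1, 0, 3, 2]
Event 5: SEND 1->3: VV[1][1]++ -> VV[1]=[0, 1, 0, 0], msg_vec=[0, 1, 0, 0]; VV[3]=max(VV[3],msg_vec) then VV[3][3]++ -> VV[3]=[0, 1, 0, 3]
Event 6: LOCAL 1: VV[1][1]++ -> VV[1]=[0, 2, 0, 0]
Event 7: LOCAL 3: VV[3][3]++ -> VV[3]=[0, 1, 0, 4]
Event 8: SEND 0->1: VV[0][0]++ -> VV[0]=[2, 0, 0, 0], msg_vec=[2, 0, 0, 0]; VV[1]=max(VV[1],msg_vec) then VV[1][1]++ -> VV[1]=[2, 3, 0, 0]
Event 2 stamp: [0, 0, 1, 0]
Event 8 stamp: [2, 0, 0, 0]
[0, 0, 1, 0] <= [2, 0, 0, 0]? False
[2, 0, 0, 0] <= [0, 0, 1, 0]? False
Relation: concurrent

Answer: concurrent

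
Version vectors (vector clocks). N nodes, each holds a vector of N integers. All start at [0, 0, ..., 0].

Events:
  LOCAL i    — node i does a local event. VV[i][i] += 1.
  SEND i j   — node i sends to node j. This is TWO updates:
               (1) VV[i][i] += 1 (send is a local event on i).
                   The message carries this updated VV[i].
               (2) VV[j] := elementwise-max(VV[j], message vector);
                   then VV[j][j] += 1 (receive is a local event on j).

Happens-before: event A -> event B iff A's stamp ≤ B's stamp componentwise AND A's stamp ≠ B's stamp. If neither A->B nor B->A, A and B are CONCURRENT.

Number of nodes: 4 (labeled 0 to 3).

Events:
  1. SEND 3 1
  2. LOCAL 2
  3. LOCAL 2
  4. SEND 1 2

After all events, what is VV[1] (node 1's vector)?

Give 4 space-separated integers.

Answer: 0 2 0 1

Derivation:
Initial: VV[0]=[0, 0, 0, 0]
Initial: VV[1]=[0, 0, 0, 0]
Initial: VV[2]=[0, 0, 0, 0]
Initial: VV[3]=[0, 0, 0, 0]
Event 1: SEND 3->1: VV[3][3]++ -> VV[3]=[0, 0, 0, 1], msg_vec=[0, 0, 0, 1]; VV[1]=max(VV[1],msg_vec) then VV[1][1]++ -> VV[1]=[0, 1, 0, 1]
Event 2: LOCAL 2: VV[2][2]++ -> VV[2]=[0, 0, 1, 0]
Event 3: LOCAL 2: VV[2][2]++ -> VV[2]=[0, 0, 2, 0]
Event 4: SEND 1->2: VV[1][1]++ -> VV[1]=[0, 2, 0, 1], msg_vec=[0, 2, 0, 1]; VV[2]=max(VV[2],msg_vec) then VV[2][2]++ -> VV[2]=[0, 2, 3, 1]
Final vectors: VV[0]=[0, 0, 0, 0]; VV[1]=[0, 2, 0, 1]; VV[2]=[0, 2, 3, 1]; VV[3]=[0, 0, 0, 1]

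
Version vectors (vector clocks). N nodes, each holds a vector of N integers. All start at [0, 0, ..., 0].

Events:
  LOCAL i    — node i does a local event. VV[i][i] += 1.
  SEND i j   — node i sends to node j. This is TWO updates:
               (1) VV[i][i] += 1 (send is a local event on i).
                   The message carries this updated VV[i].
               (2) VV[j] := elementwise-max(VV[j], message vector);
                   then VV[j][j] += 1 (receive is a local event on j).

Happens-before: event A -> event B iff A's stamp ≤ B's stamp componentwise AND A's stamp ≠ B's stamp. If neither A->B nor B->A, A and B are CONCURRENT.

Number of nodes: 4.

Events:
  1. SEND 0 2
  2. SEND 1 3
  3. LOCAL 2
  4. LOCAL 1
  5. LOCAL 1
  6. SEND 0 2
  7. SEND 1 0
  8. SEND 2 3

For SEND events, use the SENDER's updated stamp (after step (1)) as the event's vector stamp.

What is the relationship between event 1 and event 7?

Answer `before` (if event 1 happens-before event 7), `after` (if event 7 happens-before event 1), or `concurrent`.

Answer: concurrent

Derivation:
Initial: VV[0]=[0, 0, 0, 0]
Initial: VV[1]=[0, 0, 0, 0]
Initial: VV[2]=[0, 0, 0, 0]
Initial: VV[3]=[0, 0, 0, 0]
Event 1: SEND 0->2: VV[0][0]++ -> VV[0]=[1, 0, 0, 0], msg_vec=[1, 0, 0, 0]; VV[2]=max(VV[2],msg_vec) then VV[2][2]++ -> VV[2]=[1, 0, 1, 0]
Event 2: SEND 1->3: VV[1][1]++ -> VV[1]=[0, 1, 0, 0], msg_vec=[0, 1, 0, 0]; VV[3]=max(VV[3],msg_vec) then VV[3][3]++ -> VV[3]=[0, 1, 0, 1]
Event 3: LOCAL 2: VV[2][2]++ -> VV[2]=[1, 0, 2, 0]
Event 4: LOCAL 1: VV[1][1]++ -> VV[1]=[0, 2, 0, 0]
Event 5: LOCAL 1: VV[1][1]++ -> VV[1]=[0, 3, 0, 0]
Event 6: SEND 0->2: VV[0][0]++ -> VV[0]=[2, 0, 0, 0], msg_vec=[2, 0, 0, 0]; VV[2]=max(VV[2],msg_vec) then VV[2][2]++ -> VV[2]=[2, 0, 3, 0]
Event 7: SEND 1->0: VV[1][1]++ -> VV[1]=[0, 4, 0, 0], msg_vec=[0, 4, 0, 0]; VV[0]=max(VV[0],msg_vec) then VV[0][0]++ -> VV[0]=[3, 4, 0, 0]
Event 8: SEND 2->3: VV[2][2]++ -> VV[2]=[2, 0, 4, 0], msg_vec=[2, 0, 4, 0]; VV[3]=max(VV[3],msg_vec) then VV[3][3]++ -> VV[3]=[2, 1, 4, 2]
Event 1 stamp: [1, 0, 0, 0]
Event 7 stamp: [0, 4, 0, 0]
[1, 0, 0, 0] <= [0, 4, 0, 0]? False
[0, 4, 0, 0] <= [1, 0, 0, 0]? False
Relation: concurrent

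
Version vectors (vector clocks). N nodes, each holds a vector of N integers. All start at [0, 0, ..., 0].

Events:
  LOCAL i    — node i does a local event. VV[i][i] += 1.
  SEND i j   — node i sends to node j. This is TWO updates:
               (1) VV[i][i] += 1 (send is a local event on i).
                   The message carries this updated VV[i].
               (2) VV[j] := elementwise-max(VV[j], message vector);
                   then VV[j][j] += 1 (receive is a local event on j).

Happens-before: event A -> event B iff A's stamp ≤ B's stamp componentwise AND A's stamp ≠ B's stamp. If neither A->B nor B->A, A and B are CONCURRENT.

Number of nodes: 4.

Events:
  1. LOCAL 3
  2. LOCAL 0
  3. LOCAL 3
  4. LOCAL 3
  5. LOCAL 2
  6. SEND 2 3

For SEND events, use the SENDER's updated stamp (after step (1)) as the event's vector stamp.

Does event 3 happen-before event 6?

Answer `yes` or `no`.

Answer: no

Derivation:
Initial: VV[0]=[0, 0, 0, 0]
Initial: VV[1]=[0, 0, 0, 0]
Initial: VV[2]=[0, 0, 0, 0]
Initial: VV[3]=[0, 0, 0, 0]
Event 1: LOCAL 3: VV[3][3]++ -> VV[3]=[0, 0, 0, 1]
Event 2: LOCAL 0: VV[0][0]++ -> VV[0]=[1, 0, 0, 0]
Event 3: LOCAL 3: VV[3][3]++ -> VV[3]=[0, 0, 0, 2]
Event 4: LOCAL 3: VV[3][3]++ -> VV[3]=[0, 0, 0, 3]
Event 5: LOCAL 2: VV[2][2]++ -> VV[2]=[0, 0, 1, 0]
Event 6: SEND 2->3: VV[2][2]++ -> VV[2]=[0, 0, 2, 0], msg_vec=[0, 0, 2, 0]; VV[3]=max(VV[3],msg_vec) then VV[3][3]++ -> VV[3]=[0, 0, 2, 4]
Event 3 stamp: [0, 0, 0, 2]
Event 6 stamp: [0, 0, 2, 0]
[0, 0, 0, 2] <= [0, 0, 2, 0]? False. Equal? False. Happens-before: False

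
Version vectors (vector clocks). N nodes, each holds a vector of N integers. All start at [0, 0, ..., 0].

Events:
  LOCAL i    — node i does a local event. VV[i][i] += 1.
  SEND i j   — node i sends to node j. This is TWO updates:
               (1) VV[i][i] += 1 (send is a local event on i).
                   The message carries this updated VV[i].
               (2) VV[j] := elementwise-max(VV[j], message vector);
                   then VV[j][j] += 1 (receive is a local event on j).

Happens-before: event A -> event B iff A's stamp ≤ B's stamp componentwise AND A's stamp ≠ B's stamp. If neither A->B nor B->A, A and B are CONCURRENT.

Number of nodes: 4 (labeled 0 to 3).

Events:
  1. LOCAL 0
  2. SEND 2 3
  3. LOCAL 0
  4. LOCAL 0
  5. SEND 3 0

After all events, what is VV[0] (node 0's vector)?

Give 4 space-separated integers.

Answer: 4 0 1 2

Derivation:
Initial: VV[0]=[0, 0, 0, 0]
Initial: VV[1]=[0, 0, 0, 0]
Initial: VV[2]=[0, 0, 0, 0]
Initial: VV[3]=[0, 0, 0, 0]
Event 1: LOCAL 0: VV[0][0]++ -> VV[0]=[1, 0, 0, 0]
Event 2: SEND 2->3: VV[2][2]++ -> VV[2]=[0, 0, 1, 0], msg_vec=[0, 0, 1, 0]; VV[3]=max(VV[3],msg_vec) then VV[3][3]++ -> VV[3]=[0, 0, 1, 1]
Event 3: LOCAL 0: VV[0][0]++ -> VV[0]=[2, 0, 0, 0]
Event 4: LOCAL 0: VV[0][0]++ -> VV[0]=[3, 0, 0, 0]
Event 5: SEND 3->0: VV[3][3]++ -> VV[3]=[0, 0, 1, 2], msg_vec=[0, 0, 1, 2]; VV[0]=max(VV[0],msg_vec) then VV[0][0]++ -> VV[0]=[4, 0, 1, 2]
Final vectors: VV[0]=[4, 0, 1, 2]; VV[1]=[0, 0, 0, 0]; VV[2]=[0, 0, 1, 0]; VV[3]=[0, 0, 1, 2]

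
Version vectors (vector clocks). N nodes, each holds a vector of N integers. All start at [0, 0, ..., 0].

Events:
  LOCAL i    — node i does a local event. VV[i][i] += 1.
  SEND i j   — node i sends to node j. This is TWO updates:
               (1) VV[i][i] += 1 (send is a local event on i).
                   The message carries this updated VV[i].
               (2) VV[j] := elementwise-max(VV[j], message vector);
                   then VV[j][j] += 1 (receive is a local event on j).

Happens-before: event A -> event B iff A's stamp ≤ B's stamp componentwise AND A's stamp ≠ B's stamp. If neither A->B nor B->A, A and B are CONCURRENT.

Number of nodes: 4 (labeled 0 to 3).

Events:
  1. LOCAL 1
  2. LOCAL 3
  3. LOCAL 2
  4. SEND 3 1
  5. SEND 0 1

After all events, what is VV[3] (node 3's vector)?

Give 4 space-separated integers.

Initial: VV[0]=[0, 0, 0, 0]
Initial: VV[1]=[0, 0, 0, 0]
Initial: VV[2]=[0, 0, 0, 0]
Initial: VV[3]=[0, 0, 0, 0]
Event 1: LOCAL 1: VV[1][1]++ -> VV[1]=[0, 1, 0, 0]
Event 2: LOCAL 3: VV[3][3]++ -> VV[3]=[0, 0, 0, 1]
Event 3: LOCAL 2: VV[2][2]++ -> VV[2]=[0, 0, 1, 0]
Event 4: SEND 3->1: VV[3][3]++ -> VV[3]=[0, 0, 0, 2], msg_vec=[0, 0, 0, 2]; VV[1]=max(VV[1],msg_vec) then VV[1][1]++ -> VV[1]=[0, 2, 0, 2]
Event 5: SEND 0->1: VV[0][0]++ -> VV[0]=[1, 0, 0, 0], msg_vec=[1, 0, 0, 0]; VV[1]=max(VV[1],msg_vec) then VV[1][1]++ -> VV[1]=[1, 3, 0, 2]
Final vectors: VV[0]=[1, 0, 0, 0]; VV[1]=[1, 3, 0, 2]; VV[2]=[0, 0, 1, 0]; VV[3]=[0, 0, 0, 2]

Answer: 0 0 0 2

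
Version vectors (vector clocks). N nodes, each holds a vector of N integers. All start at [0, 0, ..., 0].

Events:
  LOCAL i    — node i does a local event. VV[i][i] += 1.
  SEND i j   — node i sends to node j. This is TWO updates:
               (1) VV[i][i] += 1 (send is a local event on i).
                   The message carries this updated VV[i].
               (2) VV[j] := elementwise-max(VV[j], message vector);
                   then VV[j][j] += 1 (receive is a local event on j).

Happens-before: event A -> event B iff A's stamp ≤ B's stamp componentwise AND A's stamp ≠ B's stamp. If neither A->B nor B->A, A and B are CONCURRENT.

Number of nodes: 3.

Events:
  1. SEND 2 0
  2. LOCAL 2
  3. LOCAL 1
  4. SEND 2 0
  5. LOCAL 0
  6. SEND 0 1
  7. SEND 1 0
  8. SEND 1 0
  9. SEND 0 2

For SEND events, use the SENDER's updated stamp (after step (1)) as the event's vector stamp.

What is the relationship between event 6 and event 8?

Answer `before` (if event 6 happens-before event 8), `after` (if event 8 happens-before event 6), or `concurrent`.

Initial: VV[0]=[0, 0, 0]
Initial: VV[1]=[0, 0, 0]
Initial: VV[2]=[0, 0, 0]
Event 1: SEND 2->0: VV[2][2]++ -> VV[2]=[0, 0, 1], msg_vec=[0, 0, 1]; VV[0]=max(VV[0],msg_vec) then VV[0][0]++ -> VV[0]=[1, 0, 1]
Event 2: LOCAL 2: VV[2][2]++ -> VV[2]=[0, 0, 2]
Event 3: LOCAL 1: VV[1][1]++ -> VV[1]=[0, 1, 0]
Event 4: SEND 2->0: VV[2][2]++ -> VV[2]=[0, 0, 3], msg_vec=[0, 0, 3]; VV[0]=max(VV[0],msg_vec) then VV[0][0]++ -> VV[0]=[2, 0, 3]
Event 5: LOCAL 0: VV[0][0]++ -> VV[0]=[3, 0, 3]
Event 6: SEND 0->1: VV[0][0]++ -> VV[0]=[4, 0, 3], msg_vec=[4, 0, 3]; VV[1]=max(VV[1],msg_vec) then VV[1][1]++ -> VV[1]=[4, 2, 3]
Event 7: SEND 1->0: VV[1][1]++ -> VV[1]=[4, 3, 3], msg_vec=[4, 3, 3]; VV[0]=max(VV[0],msg_vec) then VV[0][0]++ -> VV[0]=[5, 3, 3]
Event 8: SEND 1->0: VV[1][1]++ -> VV[1]=[4, 4, 3], msg_vec=[4, 4, 3]; VV[0]=max(VV[0],msg_vec) then VV[0][0]++ -> VV[0]=[6, 4, 3]
Event 9: SEND 0->2: VV[0][0]++ -> VV[0]=[7, 4, 3], msg_vec=[7, 4, 3]; VV[2]=max(VV[2],msg_vec) then VV[2][2]++ -> VV[2]=[7, 4, 4]
Event 6 stamp: [4, 0, 3]
Event 8 stamp: [4, 4, 3]
[4, 0, 3] <= [4, 4, 3]? True
[4, 4, 3] <= [4, 0, 3]? False
Relation: before

Answer: before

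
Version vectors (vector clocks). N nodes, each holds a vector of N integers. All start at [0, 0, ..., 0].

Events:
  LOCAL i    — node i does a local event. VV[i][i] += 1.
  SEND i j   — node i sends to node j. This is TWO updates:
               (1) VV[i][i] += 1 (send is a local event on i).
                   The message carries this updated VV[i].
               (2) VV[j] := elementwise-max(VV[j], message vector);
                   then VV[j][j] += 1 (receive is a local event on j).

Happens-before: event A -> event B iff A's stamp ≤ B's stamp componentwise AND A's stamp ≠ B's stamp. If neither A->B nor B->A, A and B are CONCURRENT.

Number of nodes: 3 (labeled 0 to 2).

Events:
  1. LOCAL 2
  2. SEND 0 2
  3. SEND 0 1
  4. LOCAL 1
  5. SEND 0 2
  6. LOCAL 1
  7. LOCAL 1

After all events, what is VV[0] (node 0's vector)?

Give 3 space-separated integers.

Answer: 3 0 0

Derivation:
Initial: VV[0]=[0, 0, 0]
Initial: VV[1]=[0, 0, 0]
Initial: VV[2]=[0, 0, 0]
Event 1: LOCAL 2: VV[2][2]++ -> VV[2]=[0, 0, 1]
Event 2: SEND 0->2: VV[0][0]++ -> VV[0]=[1, 0, 0], msg_vec=[1, 0, 0]; VV[2]=max(VV[2],msg_vec) then VV[2][2]++ -> VV[2]=[1, 0, 2]
Event 3: SEND 0->1: VV[0][0]++ -> VV[0]=[2, 0, 0], msg_vec=[2, 0, 0]; VV[1]=max(VV[1],msg_vec) then VV[1][1]++ -> VV[1]=[2, 1, 0]
Event 4: LOCAL 1: VV[1][1]++ -> VV[1]=[2, 2, 0]
Event 5: SEND 0->2: VV[0][0]++ -> VV[0]=[3, 0, 0], msg_vec=[3, 0, 0]; VV[2]=max(VV[2],msg_vec) then VV[2][2]++ -> VV[2]=[3, 0, 3]
Event 6: LOCAL 1: VV[1][1]++ -> VV[1]=[2, 3, 0]
Event 7: LOCAL 1: VV[1][1]++ -> VV[1]=[2, 4, 0]
Final vectors: VV[0]=[3, 0, 0]; VV[1]=[2, 4, 0]; VV[2]=[3, 0, 3]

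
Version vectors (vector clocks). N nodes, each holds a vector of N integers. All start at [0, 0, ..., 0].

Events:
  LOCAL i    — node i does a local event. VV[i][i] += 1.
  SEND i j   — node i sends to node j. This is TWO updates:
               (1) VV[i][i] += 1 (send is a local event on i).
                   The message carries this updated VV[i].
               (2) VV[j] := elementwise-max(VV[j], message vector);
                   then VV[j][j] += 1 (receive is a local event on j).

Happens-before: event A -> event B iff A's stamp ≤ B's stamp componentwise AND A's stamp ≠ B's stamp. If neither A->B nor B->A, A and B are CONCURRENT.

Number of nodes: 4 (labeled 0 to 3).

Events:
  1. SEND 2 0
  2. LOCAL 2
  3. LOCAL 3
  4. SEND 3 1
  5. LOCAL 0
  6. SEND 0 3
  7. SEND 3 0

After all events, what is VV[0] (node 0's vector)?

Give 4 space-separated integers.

Initial: VV[0]=[0, 0, 0, 0]
Initial: VV[1]=[0, 0, 0, 0]
Initial: VV[2]=[0, 0, 0, 0]
Initial: VV[3]=[0, 0, 0, 0]
Event 1: SEND 2->0: VV[2][2]++ -> VV[2]=[0, 0, 1, 0], msg_vec=[0, 0, 1, 0]; VV[0]=max(VV[0],msg_vec) then VV[0][0]++ -> VV[0]=[1, 0, 1, 0]
Event 2: LOCAL 2: VV[2][2]++ -> VV[2]=[0, 0, 2, 0]
Event 3: LOCAL 3: VV[3][3]++ -> VV[3]=[0, 0, 0, 1]
Event 4: SEND 3->1: VV[3][3]++ -> VV[3]=[0, 0, 0, 2], msg_vec=[0, 0, 0, 2]; VV[1]=max(VV[1],msg_vec) then VV[1][1]++ -> VV[1]=[0, 1, 0, 2]
Event 5: LOCAL 0: VV[0][0]++ -> VV[0]=[2, 0, 1, 0]
Event 6: SEND 0->3: VV[0][0]++ -> VV[0]=[3, 0, 1, 0], msg_vec=[3, 0, 1, 0]; VV[3]=max(VV[3],msg_vec) then VV[3][3]++ -> VV[3]=[3, 0, 1, 3]
Event 7: SEND 3->0: VV[3][3]++ -> VV[3]=[3, 0, 1, 4], msg_vec=[3, 0, 1, 4]; VV[0]=max(VV[0],msg_vec) then VV[0][0]++ -> VV[0]=[4, 0, 1, 4]
Final vectors: VV[0]=[4, 0, 1, 4]; VV[1]=[0, 1, 0, 2]; VV[2]=[0, 0, 2, 0]; VV[3]=[3, 0, 1, 4]

Answer: 4 0 1 4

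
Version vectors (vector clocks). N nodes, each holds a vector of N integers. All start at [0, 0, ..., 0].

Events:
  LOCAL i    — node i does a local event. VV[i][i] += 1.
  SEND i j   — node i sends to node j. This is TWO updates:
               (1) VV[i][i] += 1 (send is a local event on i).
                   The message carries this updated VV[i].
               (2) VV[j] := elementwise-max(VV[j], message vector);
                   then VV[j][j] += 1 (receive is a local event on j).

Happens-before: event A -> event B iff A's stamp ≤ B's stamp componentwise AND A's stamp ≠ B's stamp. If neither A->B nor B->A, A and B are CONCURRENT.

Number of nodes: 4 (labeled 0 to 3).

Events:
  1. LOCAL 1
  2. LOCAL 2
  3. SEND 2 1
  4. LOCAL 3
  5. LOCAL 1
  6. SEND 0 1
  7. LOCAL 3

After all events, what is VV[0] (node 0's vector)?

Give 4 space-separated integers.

Answer: 1 0 0 0

Derivation:
Initial: VV[0]=[0, 0, 0, 0]
Initial: VV[1]=[0, 0, 0, 0]
Initial: VV[2]=[0, 0, 0, 0]
Initial: VV[3]=[0, 0, 0, 0]
Event 1: LOCAL 1: VV[1][1]++ -> VV[1]=[0, 1, 0, 0]
Event 2: LOCAL 2: VV[2][2]++ -> VV[2]=[0, 0, 1, 0]
Event 3: SEND 2->1: VV[2][2]++ -> VV[2]=[0, 0, 2, 0], msg_vec=[0, 0, 2, 0]; VV[1]=max(VV[1],msg_vec) then VV[1][1]++ -> VV[1]=[0, 2, 2, 0]
Event 4: LOCAL 3: VV[3][3]++ -> VV[3]=[0, 0, 0, 1]
Event 5: LOCAL 1: VV[1][1]++ -> VV[1]=[0, 3, 2, 0]
Event 6: SEND 0->1: VV[0][0]++ -> VV[0]=[1, 0, 0, 0], msg_vec=[1, 0, 0, 0]; VV[1]=max(VV[1],msg_vec) then VV[1][1]++ -> VV[1]=[1, 4, 2, 0]
Event 7: LOCAL 3: VV[3][3]++ -> VV[3]=[0, 0, 0, 2]
Final vectors: VV[0]=[1, 0, 0, 0]; VV[1]=[1, 4, 2, 0]; VV[2]=[0, 0, 2, 0]; VV[3]=[0, 0, 0, 2]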